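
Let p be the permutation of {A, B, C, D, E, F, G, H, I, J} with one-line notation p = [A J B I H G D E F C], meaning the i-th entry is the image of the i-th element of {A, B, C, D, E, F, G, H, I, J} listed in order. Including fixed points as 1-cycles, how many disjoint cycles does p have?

The cycle decomposition is (A)(B J C)(D I F G)(E H), which has 4 cycles (counting 1-cycles).

4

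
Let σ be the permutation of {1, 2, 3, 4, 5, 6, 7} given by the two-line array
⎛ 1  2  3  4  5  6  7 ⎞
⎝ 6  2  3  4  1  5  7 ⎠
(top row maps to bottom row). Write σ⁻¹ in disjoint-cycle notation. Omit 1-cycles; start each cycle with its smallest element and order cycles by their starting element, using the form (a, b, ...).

(1, 5, 6)

First write σ in disjoint cycles: (1, 6, 5).
The inverse reverses every cycle; in canonical form, σ⁻¹ = (1, 5, 6).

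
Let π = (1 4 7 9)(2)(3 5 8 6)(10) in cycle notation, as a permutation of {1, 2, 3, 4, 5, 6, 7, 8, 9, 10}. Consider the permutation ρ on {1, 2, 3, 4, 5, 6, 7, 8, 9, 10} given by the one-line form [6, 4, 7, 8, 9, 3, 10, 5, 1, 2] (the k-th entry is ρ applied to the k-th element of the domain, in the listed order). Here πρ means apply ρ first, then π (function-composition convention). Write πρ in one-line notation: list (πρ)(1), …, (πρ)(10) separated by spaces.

3 7 9 6 1 5 10 8 4 2

(πρ)(x) = π(ρ(x)). Computing each image: π(ρ(1)) = π(6) = 3, π(ρ(2)) = π(4) = 7, π(ρ(3)) = π(7) = 9, π(ρ(4)) = π(8) = 6, π(ρ(5)) = π(9) = 1, π(ρ(6)) = π(3) = 5, π(ρ(7)) = π(10) = 10, π(ρ(8)) = π(5) = 8, π(ρ(9)) = π(1) = 4, π(ρ(10)) = π(2) = 2.
Hence πρ = [3 7 9 6 1 5 10 8 4 2].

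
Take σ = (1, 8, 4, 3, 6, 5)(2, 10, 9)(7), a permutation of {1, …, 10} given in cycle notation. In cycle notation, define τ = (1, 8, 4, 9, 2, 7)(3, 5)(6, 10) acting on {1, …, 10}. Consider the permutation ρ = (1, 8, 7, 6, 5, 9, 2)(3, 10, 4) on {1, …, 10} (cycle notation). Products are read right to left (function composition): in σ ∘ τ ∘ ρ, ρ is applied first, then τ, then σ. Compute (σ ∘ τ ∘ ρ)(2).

(σ ∘ τ ∘ ρ)(2) = σ(τ(ρ(2))). ρ(2) = 1, then τ(1) = 8, then σ(8) = 4, so the result is 4.

4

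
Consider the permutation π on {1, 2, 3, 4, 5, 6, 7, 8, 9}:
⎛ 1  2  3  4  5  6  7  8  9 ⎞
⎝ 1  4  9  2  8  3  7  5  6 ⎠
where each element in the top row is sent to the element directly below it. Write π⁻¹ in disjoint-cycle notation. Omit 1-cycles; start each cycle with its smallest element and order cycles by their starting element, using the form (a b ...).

The cycle decomposition of π is (2 4)(3 9 6)(5 8).
The inverse reverses every cycle; in canonical form, π⁻¹ = (2 4)(3 6 9)(5 8).

(2 4)(3 6 9)(5 8)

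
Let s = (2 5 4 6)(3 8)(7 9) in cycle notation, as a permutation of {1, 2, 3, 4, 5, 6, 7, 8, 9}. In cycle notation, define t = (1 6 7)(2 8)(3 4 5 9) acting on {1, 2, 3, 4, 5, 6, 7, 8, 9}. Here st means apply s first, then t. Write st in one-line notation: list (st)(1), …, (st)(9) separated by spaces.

6 9 2 7 5 8 3 4 1

(st)(x) = t(s(x)). Computing each image: t(s(1)) = t(1) = 6, t(s(2)) = t(5) = 9, t(s(3)) = t(8) = 2, t(s(4)) = t(6) = 7, t(s(5)) = t(4) = 5, t(s(6)) = t(2) = 8, t(s(7)) = t(9) = 3, t(s(8)) = t(3) = 4, t(s(9)) = t(7) = 1.
Hence st = [6 9 2 7 5 8 3 4 1].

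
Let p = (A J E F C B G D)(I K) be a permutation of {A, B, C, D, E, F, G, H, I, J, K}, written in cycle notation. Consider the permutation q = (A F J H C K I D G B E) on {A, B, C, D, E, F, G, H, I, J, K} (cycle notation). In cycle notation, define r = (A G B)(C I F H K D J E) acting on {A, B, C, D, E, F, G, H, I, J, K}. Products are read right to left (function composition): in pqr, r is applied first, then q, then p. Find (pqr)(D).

H

Chase D: r(D) = J; q(J) = H; p(H) = H. Hence (pqr)(D) = H.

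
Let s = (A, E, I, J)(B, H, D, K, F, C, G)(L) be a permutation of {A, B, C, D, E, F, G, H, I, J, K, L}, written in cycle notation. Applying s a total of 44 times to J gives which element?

J lies in the 4-cycle (A, E, I, J).
On a 4-cycle, s^4 is the identity, so s^44 = s^0 there (44 ≡ 0 mod 4).
So s^44(J) = J.

J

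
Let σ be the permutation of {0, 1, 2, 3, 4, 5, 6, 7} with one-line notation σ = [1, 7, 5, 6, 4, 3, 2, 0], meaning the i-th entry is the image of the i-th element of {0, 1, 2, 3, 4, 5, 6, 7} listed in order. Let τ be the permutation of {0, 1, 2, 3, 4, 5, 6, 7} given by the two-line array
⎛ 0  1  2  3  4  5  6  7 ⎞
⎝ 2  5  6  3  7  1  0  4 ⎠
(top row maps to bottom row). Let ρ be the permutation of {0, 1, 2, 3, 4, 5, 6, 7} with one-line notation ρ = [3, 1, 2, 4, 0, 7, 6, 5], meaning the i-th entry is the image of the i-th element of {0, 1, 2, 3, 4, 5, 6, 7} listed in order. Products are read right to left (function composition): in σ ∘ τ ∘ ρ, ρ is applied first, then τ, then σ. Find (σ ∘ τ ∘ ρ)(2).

2

Apply the permutations in order: ρ(2) = 2, then τ(2) = 6, then σ(6) = 2. So (σ ∘ τ ∘ ρ)(2) = 2.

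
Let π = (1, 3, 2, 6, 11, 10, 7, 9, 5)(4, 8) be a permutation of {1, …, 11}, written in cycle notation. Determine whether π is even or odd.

The cycle lengths are 9, 2.
A cycle is odd iff its length is even; π has 1 even-length cycle, so sgn(π) = (−1)^1 and π is odd.

odd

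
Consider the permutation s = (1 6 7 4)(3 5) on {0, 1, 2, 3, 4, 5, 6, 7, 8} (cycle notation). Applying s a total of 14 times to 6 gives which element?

6 lies in the 4-cycle (1 6 7 4).
On a 4-cycle, s^4 is the identity, so s^14 = s^2 there (14 ≡ 2 mod 4).
Stepping 2 places around the cycle: 6 → 7 → 4.

4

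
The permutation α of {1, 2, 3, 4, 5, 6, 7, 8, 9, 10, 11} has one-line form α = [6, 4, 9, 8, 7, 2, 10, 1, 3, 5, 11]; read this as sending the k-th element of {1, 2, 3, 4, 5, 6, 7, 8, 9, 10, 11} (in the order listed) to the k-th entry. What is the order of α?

The disjoint-cycle form of α has cycle lengths 5, 3, 2, 1.
Since disjoint cycles commute, ord(α) = lcm(5, 3, 2) = 30.

30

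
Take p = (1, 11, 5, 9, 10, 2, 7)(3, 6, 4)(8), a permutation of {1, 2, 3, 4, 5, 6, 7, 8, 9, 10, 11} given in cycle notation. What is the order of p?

The disjoint cycles have lengths 7, 3, 1.
Since disjoint cycles commute, ord(p) = lcm(7, 3) = 21.

21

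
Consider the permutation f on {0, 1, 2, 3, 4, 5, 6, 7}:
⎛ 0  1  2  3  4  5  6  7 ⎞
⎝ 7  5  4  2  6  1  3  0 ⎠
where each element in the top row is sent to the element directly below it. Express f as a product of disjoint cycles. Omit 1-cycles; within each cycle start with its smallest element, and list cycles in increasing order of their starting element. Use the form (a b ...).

(0 7)(1 5)(2 4 6 3)

Iterating f from 0 gives 0 → 7 → 0; that is the 2-cycle (0 7).
Repeating from the next unused element and collecting all non-trivial cycles gives (0 7)(1 5)(2 4 6 3).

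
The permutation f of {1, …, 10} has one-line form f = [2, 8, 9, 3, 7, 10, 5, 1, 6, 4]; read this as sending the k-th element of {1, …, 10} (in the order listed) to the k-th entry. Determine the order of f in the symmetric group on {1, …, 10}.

Writing f as disjoint cycles, the cycle lengths are 5, 3, 2.
The order is lcm(5, 3, 2) = 30.

30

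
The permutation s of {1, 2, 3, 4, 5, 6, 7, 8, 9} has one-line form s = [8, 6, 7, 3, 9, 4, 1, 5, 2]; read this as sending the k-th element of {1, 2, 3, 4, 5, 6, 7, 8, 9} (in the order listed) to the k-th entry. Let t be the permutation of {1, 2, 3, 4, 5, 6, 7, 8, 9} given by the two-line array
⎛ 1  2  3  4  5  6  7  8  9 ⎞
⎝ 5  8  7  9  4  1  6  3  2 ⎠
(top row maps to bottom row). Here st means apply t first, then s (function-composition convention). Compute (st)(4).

(st)(4) = s(t(4)). t(4) = 9, then s(9) = 2. So (st)(4) = 2.

2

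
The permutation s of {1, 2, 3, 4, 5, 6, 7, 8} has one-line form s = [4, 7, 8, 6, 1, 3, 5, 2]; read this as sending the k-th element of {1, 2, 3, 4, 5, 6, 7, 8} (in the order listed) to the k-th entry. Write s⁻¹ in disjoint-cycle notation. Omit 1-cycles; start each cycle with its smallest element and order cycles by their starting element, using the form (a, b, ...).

(1, 5, 7, 2, 8, 3, 6, 4)

The cycle decomposition of s is (1, 4, 6, 3, 8, 2, 7, 5).
The inverse reverses every cycle; in canonical form, s⁻¹ = (1, 5, 7, 2, 8, 3, 6, 4).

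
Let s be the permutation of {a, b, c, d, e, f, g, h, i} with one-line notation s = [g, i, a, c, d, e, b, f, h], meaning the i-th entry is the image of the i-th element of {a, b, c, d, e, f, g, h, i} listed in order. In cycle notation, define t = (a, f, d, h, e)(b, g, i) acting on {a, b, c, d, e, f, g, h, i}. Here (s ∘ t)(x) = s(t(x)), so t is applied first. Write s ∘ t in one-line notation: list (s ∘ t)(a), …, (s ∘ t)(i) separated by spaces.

e b a f g c h d i

(s ∘ t)(x) = s(t(x)). Computing each image: s(t(a)) = s(f) = e, s(t(b)) = s(g) = b, s(t(c)) = s(c) = a, s(t(d)) = s(h) = f, s(t(e)) = s(a) = g, s(t(f)) = s(d) = c, s(t(g)) = s(i) = h, s(t(h)) = s(e) = d, s(t(i)) = s(b) = i.
Hence s ∘ t = [e b a f g c h d i].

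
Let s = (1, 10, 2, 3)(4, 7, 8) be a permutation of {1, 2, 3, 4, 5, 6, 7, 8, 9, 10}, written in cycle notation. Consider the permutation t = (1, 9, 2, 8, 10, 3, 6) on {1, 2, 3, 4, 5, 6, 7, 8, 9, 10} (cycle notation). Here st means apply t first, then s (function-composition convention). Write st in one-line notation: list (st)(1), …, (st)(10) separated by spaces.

9 4 6 7 5 10 8 2 3 1

(st)(x) = s(t(x)). Computing each image: s(t(1)) = s(9) = 9, s(t(2)) = s(8) = 4, s(t(3)) = s(6) = 6, s(t(4)) = s(4) = 7, s(t(5)) = s(5) = 5, s(t(6)) = s(1) = 10, s(t(7)) = s(7) = 8, s(t(8)) = s(10) = 2, s(t(9)) = s(2) = 3, s(t(10)) = s(3) = 1.
Hence st = [9 4 6 7 5 10 8 2 3 1].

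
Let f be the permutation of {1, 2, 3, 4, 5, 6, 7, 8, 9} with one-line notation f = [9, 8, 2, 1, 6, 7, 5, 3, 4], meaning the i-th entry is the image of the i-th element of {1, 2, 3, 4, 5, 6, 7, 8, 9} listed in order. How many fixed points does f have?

No element satisfies f(x) = x, so there are 0 fixed points.

0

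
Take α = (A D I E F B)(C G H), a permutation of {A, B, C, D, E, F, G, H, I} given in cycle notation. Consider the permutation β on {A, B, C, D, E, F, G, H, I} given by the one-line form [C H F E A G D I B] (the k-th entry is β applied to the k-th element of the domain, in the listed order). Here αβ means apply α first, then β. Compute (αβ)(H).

F

(αβ)(H) = β(α(H)). α(H) = C, then β(C) = F. So (αβ)(H) = F.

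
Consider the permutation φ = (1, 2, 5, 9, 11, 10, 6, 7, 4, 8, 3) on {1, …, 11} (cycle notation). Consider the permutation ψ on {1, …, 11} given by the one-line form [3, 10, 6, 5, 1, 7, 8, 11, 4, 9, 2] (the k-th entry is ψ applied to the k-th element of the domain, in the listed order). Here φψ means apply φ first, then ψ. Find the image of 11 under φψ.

(φψ)(11) = ψ(φ(11)). φ(11) = 10, then ψ(10) = 9. So (φψ)(11) = 9.

9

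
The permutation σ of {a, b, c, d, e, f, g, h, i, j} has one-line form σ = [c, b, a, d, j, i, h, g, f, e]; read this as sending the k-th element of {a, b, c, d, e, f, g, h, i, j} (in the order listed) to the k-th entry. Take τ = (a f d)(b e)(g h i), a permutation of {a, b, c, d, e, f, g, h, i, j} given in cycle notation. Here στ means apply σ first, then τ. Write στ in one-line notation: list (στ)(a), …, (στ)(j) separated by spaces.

c e f a j g i h d b

Chase each element through σ then τ: a → c → c; b → b → e; c → a → f; d → d → a; e → j → j; f → i → g; g → h → i; h → g → h; i → f → d; j → e → b.
Collecting the images, στ = [c e f a j g i h d b].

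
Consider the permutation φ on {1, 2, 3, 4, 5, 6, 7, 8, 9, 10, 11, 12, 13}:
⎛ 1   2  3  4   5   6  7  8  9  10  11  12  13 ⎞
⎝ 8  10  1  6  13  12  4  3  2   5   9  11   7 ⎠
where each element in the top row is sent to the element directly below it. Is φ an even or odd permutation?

In disjoint-cycle form the cycle lengths are 10, 3.
A cycle is odd iff its length is even; φ has 1 even-length cycle, so sgn(φ) = (−1)^1 and φ is odd.

odd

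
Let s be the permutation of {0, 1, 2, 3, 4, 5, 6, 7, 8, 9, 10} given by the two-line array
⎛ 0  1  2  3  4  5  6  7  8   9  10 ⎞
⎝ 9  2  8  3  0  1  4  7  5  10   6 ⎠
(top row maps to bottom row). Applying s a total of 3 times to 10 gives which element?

0

Tracing 10 → 6 → … returns to 10 after 5 steps, so 10 lies in a 5-cycle (0 9 10 6 4).
Advancing 3 steps from 10: 10 → 6 → 4 → 0.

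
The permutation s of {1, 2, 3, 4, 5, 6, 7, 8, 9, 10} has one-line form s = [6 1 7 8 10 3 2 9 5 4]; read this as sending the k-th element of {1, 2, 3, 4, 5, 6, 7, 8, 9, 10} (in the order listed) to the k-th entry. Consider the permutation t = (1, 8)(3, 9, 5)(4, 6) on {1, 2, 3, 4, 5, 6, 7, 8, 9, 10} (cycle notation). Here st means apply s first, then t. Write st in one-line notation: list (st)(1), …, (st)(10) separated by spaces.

4 8 7 1 10 9 2 5 3 6

(st)(x) = t(s(x)). Computing each image: t(s(1)) = t(6) = 4, t(s(2)) = t(1) = 8, t(s(3)) = t(7) = 7, t(s(4)) = t(8) = 1, t(s(5)) = t(10) = 10, t(s(6)) = t(3) = 9, t(s(7)) = t(2) = 2, t(s(8)) = t(9) = 5, t(s(9)) = t(5) = 3, t(s(10)) = t(4) = 6.
Hence st = [4 8 7 1 10 9 2 5 3 6].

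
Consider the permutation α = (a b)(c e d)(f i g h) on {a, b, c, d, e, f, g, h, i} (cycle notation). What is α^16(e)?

e lies in the 3-cycle (c e d).
Since the cycle has length 3, α^16 acts on it the same as α^1 (16 mod 3 = 1).
Stepping 1 place around the cycle: e → d.

d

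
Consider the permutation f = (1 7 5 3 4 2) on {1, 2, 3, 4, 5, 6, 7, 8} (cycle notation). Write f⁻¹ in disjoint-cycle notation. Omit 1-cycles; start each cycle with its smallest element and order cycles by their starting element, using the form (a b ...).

If f sends a → b within a cycle, f⁻¹ sends b → a; equivalently, reverse each cycle.
Reversing each cycle of f and rotating so the smallest element leads gives (1 2 4 3 5 7).

(1 2 4 3 5 7)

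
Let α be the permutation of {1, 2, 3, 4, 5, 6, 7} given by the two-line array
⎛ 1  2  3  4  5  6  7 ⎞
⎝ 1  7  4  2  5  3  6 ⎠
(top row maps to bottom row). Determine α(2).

7

The entry below 2 in the array is 7, so α(2) = 7.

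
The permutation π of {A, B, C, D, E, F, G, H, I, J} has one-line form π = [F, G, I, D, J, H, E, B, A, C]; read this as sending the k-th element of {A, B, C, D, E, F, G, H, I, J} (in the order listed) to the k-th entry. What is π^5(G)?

Tracing G → E → … returns to G after 9 steps, so G lies in a 9-cycle (A, F, H, B, G, E, J, C, I).
Stepping 5 places around the cycle: G → E → J → C → I → A.

A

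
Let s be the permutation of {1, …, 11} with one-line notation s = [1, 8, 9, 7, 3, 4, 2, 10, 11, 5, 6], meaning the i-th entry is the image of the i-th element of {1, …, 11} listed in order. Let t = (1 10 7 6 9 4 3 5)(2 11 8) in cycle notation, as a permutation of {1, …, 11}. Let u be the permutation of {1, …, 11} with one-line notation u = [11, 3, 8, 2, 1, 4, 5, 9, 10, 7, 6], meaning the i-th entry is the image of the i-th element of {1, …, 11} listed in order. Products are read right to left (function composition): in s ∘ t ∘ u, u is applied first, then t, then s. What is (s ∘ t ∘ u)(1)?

10

Chase 1: u(1) = 11; t(11) = 8; s(8) = 10. Hence (s ∘ t ∘ u)(1) = 10.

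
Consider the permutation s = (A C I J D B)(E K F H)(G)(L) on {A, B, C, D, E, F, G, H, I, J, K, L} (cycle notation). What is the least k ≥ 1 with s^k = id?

12

The disjoint cycles have lengths 6, 4, 1, 1.
The order of s is the least common multiple of its cycle lengths: lcm(6, 4) = 12.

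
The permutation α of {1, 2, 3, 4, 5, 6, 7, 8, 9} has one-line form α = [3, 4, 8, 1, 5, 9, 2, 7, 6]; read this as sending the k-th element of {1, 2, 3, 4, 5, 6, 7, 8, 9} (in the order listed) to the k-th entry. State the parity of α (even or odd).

In disjoint-cycle form the cycle lengths are 6, 2, 1.
A cycle is odd iff its length is even; α has 2 even-length cycles, so sgn(α) = (−1)^2 and α is even.

even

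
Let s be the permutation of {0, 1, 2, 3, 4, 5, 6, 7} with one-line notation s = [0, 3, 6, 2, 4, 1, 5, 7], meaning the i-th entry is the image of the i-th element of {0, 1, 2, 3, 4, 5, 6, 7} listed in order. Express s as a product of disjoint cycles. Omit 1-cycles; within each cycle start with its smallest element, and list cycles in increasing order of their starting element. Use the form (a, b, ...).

Start at 1 and follow images: 1 → 3 → 2 → 6 → 5 → 1, giving the cycle (1, 3, 2, 6, 5).
Continuing from each remaining unvisited element yields (1, 3, 2, 6, 5).

(1, 3, 2, 6, 5)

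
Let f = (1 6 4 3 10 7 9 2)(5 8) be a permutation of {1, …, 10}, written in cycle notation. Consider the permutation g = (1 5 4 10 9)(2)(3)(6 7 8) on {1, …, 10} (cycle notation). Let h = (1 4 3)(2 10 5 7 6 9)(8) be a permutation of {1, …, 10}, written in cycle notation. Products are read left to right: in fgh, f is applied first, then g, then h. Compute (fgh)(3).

Chase 3: f(3) = 10; g(10) = 9; h(9) = 2. Hence (fgh)(3) = 2.

2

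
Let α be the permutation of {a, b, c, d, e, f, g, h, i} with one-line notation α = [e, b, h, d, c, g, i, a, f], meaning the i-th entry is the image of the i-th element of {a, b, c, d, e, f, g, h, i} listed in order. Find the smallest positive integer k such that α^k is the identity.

12

Writing α as disjoint cycles, the cycle lengths are 4, 3, 1, 1.
The order of α is the least common multiple of its cycle lengths: lcm(4, 3) = 12.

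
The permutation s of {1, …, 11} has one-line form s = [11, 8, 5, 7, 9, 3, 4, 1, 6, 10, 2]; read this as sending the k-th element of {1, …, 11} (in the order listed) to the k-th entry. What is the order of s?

4

Writing s as disjoint cycles, the cycle lengths are 4, 4, 2, 1.
The order of s is the least common multiple of its cycle lengths: lcm(4, 4, 2) = 4.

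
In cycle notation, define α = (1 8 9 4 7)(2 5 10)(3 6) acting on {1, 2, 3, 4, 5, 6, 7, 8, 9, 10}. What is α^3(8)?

7

8 lies in the 5-cycle (1 8 9 4 7).
Stepping 3 places around the cycle: 8 → 9 → 4 → 7.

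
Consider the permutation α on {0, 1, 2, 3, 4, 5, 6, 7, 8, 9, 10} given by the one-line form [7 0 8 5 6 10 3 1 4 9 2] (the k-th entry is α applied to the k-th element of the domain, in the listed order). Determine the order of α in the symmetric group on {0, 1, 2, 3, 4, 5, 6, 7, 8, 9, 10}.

Writing α as disjoint cycles, the cycle lengths are 7, 3, 1.
Since disjoint cycles commute, ord(α) = lcm(7, 3) = 21.

21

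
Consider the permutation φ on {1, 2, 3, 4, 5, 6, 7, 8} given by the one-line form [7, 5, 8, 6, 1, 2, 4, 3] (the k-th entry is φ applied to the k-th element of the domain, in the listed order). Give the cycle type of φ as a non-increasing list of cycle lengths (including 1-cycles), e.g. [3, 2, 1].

The disjoint cycles are (1 7 4 6 2 5)(3 8), with lengths 6, 2 in non-increasing order.

[6, 2]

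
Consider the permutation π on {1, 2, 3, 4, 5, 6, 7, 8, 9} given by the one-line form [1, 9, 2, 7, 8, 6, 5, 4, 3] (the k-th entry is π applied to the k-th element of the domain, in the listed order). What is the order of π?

12

Decomposing into disjoint cycles gives cycle lengths 4, 3, 1, 1.
Since disjoint cycles commute, ord(π) = lcm(4, 3) = 12.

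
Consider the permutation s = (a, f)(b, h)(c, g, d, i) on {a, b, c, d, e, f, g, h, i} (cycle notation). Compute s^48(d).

d

d lies in the 4-cycle (c, g, d, i).
Powers repeat with period 4 on this cycle, and 48 mod 4 = 0, so s^48(d) = s^0(d).
So s^48(d) = d.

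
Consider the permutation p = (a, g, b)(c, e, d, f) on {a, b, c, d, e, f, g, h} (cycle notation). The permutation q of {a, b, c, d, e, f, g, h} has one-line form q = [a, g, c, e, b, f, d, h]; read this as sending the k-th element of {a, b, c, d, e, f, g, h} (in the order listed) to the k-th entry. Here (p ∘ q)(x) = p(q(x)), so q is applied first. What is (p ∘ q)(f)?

c

(p ∘ q)(f) = p(q(f)). q(f) = f, then p(f) = c. So (p ∘ q)(f) = c.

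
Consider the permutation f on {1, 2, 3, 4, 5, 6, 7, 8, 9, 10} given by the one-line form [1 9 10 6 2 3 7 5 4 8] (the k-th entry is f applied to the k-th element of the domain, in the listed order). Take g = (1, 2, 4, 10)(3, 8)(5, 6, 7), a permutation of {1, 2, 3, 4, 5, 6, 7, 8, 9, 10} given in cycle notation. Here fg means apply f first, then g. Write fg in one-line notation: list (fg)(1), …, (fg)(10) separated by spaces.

For each element, apply f then g: 1 → 1 → 2; 2 → 9 → 9; 3 → 10 → 1; 4 → 6 → 7; 5 → 2 → 4; 6 → 3 → 8; 7 → 7 → 5; 8 → 5 → 6; 9 → 4 → 10; 10 → 8 → 3.
Collecting the images, fg = [2 9 1 7 4 8 5 6 10 3].

2 9 1 7 4 8 5 6 10 3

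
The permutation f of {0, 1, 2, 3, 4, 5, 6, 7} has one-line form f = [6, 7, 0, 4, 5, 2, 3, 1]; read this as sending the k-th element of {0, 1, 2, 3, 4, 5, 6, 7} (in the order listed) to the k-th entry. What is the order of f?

Decomposing into disjoint cycles gives cycle lengths 6, 2.
Since disjoint cycles commute, ord(f) = lcm(6, 2) = 6.

6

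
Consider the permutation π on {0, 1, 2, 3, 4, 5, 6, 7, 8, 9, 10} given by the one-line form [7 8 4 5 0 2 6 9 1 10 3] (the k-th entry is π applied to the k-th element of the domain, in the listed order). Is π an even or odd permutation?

In disjoint-cycle form the cycle lengths are 8, 2, 1.
A cycle of length ℓ contributes ℓ−1 transpositions, so π is a product of 7 + 1 = 8 transpositions — even.

even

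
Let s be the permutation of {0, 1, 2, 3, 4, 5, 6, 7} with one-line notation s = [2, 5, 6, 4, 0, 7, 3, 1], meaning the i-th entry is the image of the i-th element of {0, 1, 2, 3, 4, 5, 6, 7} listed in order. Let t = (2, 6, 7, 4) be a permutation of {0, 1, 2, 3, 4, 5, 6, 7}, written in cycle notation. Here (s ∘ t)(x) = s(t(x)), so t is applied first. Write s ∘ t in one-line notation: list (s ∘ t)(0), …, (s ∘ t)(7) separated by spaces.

2 5 3 4 6 7 1 0

(s ∘ t)(x) = s(t(x)). Computing each image: s(t(0)) = s(0) = 2, s(t(1)) = s(1) = 5, s(t(2)) = s(6) = 3, s(t(3)) = s(3) = 4, s(t(4)) = s(2) = 6, s(t(5)) = s(5) = 7, s(t(6)) = s(7) = 1, s(t(7)) = s(4) = 0.
Hence s ∘ t = [2 5 3 4 6 7 1 0].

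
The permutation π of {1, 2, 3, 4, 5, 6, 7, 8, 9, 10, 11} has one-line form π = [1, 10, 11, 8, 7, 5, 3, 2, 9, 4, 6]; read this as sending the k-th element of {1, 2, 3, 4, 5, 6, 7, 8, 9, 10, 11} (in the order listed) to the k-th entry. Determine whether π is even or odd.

In disjoint-cycle form the cycle lengths are 5, 4, 1, 1.
A cycle is odd iff its length is even; π has 1 even-length cycle, so sgn(π) = (−1)^1 and π is odd.

odd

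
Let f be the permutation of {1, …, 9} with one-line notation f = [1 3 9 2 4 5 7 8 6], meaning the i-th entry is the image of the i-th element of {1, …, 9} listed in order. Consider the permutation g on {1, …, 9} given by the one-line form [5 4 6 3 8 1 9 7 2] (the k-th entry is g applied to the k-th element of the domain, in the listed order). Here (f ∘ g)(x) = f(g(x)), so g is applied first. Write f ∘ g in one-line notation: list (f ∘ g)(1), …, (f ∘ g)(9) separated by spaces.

(f ∘ g)(x) = f(g(x)). Computing each image: f(g(1)) = f(5) = 4, f(g(2)) = f(4) = 2, f(g(3)) = f(6) = 5, f(g(4)) = f(3) = 9, f(g(5)) = f(8) = 8, f(g(6)) = f(1) = 1, f(g(7)) = f(9) = 6, f(g(8)) = f(7) = 7, f(g(9)) = f(2) = 3.
Hence f ∘ g = [4 2 5 9 8 1 6 7 3].

4 2 5 9 8 1 6 7 3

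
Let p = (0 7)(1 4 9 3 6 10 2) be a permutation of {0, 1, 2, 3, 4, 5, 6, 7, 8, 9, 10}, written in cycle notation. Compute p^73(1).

3

1 lies in the 7-cycle (1 4 9 3 6 10 2).
On a 7-cycle, p^7 is the identity, so p^73 = p^3 there (73 ≡ 3 mod 7).
Advancing 3 steps from 1: 1 → 4 → 9 → 3.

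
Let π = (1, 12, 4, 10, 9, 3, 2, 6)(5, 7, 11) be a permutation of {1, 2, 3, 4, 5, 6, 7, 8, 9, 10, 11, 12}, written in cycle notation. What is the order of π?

24

The cycle type of π is (8, 3, 1).
The order is lcm(8, 3) = 24.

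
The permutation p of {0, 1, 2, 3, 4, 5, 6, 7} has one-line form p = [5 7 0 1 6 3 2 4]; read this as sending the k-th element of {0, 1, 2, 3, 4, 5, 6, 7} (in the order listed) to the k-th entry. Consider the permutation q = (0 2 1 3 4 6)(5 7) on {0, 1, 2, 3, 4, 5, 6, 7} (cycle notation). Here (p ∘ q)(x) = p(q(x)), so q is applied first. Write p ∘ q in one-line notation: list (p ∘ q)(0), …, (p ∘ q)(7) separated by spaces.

0 1 7 6 2 4 5 3

(p ∘ q)(x) = p(q(x)). Computing each image: p(q(0)) = p(2) = 0, p(q(1)) = p(3) = 1, p(q(2)) = p(1) = 7, p(q(3)) = p(4) = 6, p(q(4)) = p(6) = 2, p(q(5)) = p(7) = 4, p(q(6)) = p(0) = 5, p(q(7)) = p(5) = 3.
Hence p ∘ q = [0 1 7 6 2 4 5 3].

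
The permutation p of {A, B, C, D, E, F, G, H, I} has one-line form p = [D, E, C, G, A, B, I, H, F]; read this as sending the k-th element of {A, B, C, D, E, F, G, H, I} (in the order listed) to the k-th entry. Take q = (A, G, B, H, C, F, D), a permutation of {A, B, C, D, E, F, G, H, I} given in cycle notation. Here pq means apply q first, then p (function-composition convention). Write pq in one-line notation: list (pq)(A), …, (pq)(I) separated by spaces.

I H B D A G E C F

Chase each element through q then p: A → G → I; B → H → H; C → F → B; D → A → D; E → E → A; F → D → G; G → B → E; H → C → C; I → I → F.
Collecting the images, pq = [I H B D A G E C F].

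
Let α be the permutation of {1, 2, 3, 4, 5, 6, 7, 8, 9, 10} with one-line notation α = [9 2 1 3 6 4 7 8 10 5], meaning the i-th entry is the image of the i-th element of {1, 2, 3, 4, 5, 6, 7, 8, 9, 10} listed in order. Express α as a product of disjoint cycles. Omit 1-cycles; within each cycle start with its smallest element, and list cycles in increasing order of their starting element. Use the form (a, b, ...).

(1, 9, 10, 5, 6, 4, 3)

Start at 1 and follow images: 1 → 9 → 10 → 5 → 6 → 4 → 3 → 1, giving the cycle (1, 9, 10, 5, 6, 4, 3).
Continuing from each remaining unvisited element yields (1, 9, 10, 5, 6, 4, 3).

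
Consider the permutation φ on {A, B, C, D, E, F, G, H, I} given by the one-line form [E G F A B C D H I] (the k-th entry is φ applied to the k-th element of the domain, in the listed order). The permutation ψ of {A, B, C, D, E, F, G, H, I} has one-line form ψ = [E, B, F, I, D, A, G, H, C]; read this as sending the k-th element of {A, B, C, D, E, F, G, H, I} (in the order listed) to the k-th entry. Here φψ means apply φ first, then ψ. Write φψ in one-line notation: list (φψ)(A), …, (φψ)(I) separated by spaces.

(φψ)(x) = ψ(φ(x)). Computing each image: ψ(φ(A)) = ψ(E) = D, ψ(φ(B)) = ψ(G) = G, ψ(φ(C)) = ψ(F) = A, ψ(φ(D)) = ψ(A) = E, ψ(φ(E)) = ψ(B) = B, ψ(φ(F)) = ψ(C) = F, ψ(φ(G)) = ψ(D) = I, ψ(φ(H)) = ψ(H) = H, ψ(φ(I)) = ψ(I) = C.
Hence φψ = [D G A E B F I H C].

D G A E B F I H C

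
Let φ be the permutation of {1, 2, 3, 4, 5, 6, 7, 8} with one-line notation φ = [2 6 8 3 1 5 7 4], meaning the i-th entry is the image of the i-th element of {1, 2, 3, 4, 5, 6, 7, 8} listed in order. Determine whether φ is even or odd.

odd

In disjoint-cycle form the cycle lengths are 4, 3, 1.
A cycle of length ℓ contributes ℓ−1 transpositions, so φ is a product of 3 + 2 = 5 transpositions — odd.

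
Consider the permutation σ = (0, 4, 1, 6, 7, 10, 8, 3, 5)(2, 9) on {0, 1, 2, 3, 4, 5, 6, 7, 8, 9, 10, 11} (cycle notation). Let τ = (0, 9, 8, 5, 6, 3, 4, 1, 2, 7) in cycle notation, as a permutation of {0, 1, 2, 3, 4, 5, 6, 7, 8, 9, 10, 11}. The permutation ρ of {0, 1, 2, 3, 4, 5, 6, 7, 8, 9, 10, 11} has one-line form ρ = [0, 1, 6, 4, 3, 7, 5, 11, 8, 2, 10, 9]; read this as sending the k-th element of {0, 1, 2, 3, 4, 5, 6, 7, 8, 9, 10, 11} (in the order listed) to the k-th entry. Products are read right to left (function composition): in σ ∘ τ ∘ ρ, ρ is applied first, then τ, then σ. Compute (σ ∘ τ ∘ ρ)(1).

9

(σ ∘ τ ∘ ρ)(1) = σ(τ(ρ(1))). ρ(1) = 1, then τ(1) = 2, then σ(2) = 9, so the result is 9.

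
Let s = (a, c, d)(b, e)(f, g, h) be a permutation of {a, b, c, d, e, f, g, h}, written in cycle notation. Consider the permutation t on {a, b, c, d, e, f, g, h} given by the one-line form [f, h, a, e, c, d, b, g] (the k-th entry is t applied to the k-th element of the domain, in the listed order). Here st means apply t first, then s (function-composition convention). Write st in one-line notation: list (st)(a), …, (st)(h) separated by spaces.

Chase each element through t then s: a → f → g; b → h → f; c → a → c; d → e → b; e → c → d; f → d → a; g → b → e; h → g → h.
Collecting the images, st = [g f c b d a e h].

g f c b d a e h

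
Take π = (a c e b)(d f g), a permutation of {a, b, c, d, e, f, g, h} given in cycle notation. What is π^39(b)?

b lies in the 4-cycle (a c e b).
Powers repeat with period 4 on this cycle, and 39 mod 4 = 3, so π^39(b) = π^3(b).
Advancing 3 steps from b: b → a → c → e.

e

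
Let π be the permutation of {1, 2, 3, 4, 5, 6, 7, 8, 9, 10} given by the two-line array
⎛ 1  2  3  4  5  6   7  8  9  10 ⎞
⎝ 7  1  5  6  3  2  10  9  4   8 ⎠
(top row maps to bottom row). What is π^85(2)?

9

Tracing 2 → 1 → … returns to 2 after 8 steps, so 2 lies in an 8-cycle (1, 7, 10, 8, 9, 4, 6, 2).
Since the cycle has length 8, π^85 acts on it the same as π^5 (85 mod 8 = 5).
Stepping 5 places around the cycle: 2 → 1 → 7 → 10 → 8 → 9.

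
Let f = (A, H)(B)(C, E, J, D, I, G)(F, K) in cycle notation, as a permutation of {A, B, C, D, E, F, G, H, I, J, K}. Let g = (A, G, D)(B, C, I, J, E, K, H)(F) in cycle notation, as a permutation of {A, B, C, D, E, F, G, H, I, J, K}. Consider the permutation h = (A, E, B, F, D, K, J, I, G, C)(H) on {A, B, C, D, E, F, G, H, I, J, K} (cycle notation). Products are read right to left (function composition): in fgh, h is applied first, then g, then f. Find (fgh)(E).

E

(fgh)(E) = f(g(h(E))). h(E) = B, then g(B) = C, then f(C) = E, so the result is E.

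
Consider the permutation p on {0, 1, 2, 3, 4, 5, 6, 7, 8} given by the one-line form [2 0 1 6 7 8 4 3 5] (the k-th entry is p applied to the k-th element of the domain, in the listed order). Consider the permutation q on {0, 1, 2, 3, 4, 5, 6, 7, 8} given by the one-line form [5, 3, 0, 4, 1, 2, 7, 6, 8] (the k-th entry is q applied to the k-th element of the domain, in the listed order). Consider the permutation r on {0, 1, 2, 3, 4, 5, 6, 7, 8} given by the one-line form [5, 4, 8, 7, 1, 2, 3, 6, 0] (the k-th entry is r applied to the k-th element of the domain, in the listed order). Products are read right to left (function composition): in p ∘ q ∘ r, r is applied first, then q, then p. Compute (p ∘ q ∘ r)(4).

Apply the permutations in order: r(4) = 1, then q(1) = 3, then p(3) = 6. So (p ∘ q ∘ r)(4) = 6.

6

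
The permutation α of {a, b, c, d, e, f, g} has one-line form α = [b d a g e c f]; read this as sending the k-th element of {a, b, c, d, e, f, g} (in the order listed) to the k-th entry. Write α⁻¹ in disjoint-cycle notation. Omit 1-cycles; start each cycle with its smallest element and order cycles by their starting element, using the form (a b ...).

First write α in disjoint cycles: (a b d g f c).
The inverse reverses every cycle; in canonical form, α⁻¹ = (a c f g d b).

(a c f g d b)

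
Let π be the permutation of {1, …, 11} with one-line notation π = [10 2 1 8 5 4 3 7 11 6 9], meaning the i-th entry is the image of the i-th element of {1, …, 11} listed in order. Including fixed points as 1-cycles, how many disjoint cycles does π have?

The cycle decomposition is (1, 10, 6, 4, 8, 7, 3)(2)(5)(9, 11), which has 4 cycles (counting 1-cycles).

4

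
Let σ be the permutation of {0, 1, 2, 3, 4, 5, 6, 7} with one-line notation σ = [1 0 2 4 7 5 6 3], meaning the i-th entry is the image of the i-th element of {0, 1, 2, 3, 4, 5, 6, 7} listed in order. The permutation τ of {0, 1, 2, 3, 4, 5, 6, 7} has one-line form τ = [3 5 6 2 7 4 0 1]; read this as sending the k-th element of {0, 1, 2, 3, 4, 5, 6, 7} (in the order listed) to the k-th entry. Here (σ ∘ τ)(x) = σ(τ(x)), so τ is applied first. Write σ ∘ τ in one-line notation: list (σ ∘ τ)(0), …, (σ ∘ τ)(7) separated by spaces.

Chase each element through τ then σ: 0 → 3 → 4; 1 → 5 → 5; 2 → 6 → 6; 3 → 2 → 2; 4 → 7 → 3; 5 → 4 → 7; 6 → 0 → 1; 7 → 1 → 0.
So σ ∘ τ in one-line form is 4 5 6 2 3 7 1 0.

4 5 6 2 3 7 1 0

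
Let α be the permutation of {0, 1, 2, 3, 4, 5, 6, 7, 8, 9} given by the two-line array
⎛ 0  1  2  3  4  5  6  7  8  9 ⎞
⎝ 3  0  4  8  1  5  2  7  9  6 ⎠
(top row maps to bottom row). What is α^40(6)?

6

Tracing 6 → 2 → … returns to 6 after 8 steps, so 6 lies in an 8-cycle (0, 3, 8, 9, 6, 2, 4, 1).
Since the cycle has length 8, α^40 acts on it the same as α^0 (40 mod 8 = 0).
So α^40(6) = 6.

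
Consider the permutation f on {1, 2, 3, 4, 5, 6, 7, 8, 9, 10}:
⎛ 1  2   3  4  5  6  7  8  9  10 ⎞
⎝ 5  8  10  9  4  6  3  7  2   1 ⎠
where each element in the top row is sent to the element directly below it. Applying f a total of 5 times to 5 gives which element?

Tracing 5 → 4 → … returns to 5 after 9 steps, so 5 lies in a 9-cycle (1, 5, 4, 9, 2, 8, 7, 3, 10).
Stepping 5 places around the cycle: 5 → 4 → 9 → 2 → 8 → 7.

7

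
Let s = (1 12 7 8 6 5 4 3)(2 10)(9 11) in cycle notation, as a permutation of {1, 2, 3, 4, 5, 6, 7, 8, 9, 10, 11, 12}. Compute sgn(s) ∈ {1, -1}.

The cycle lengths are 8, 2, 2.
A cycle of length ℓ contributes ℓ−1 transpositions, so s is a product of 7 + 1 + 1 = 9 transpositions — odd.

-1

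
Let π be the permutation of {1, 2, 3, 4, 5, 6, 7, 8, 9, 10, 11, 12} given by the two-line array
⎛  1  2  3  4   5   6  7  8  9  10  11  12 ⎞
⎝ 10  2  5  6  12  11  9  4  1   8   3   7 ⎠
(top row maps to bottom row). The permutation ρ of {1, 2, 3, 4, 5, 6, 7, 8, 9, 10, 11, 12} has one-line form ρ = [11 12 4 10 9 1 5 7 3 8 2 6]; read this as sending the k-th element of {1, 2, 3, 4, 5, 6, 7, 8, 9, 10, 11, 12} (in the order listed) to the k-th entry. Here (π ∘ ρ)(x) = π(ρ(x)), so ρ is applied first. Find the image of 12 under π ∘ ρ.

11

First apply ρ: ρ(12) = 6, then π(6) = 11. Thus (π ∘ ρ)(12) = 11.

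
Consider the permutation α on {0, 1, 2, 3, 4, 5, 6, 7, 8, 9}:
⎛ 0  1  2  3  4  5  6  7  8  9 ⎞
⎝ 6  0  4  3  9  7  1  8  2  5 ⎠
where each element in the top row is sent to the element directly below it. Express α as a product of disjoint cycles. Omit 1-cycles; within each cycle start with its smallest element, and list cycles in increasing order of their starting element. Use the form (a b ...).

(0 6 1)(2 4 9 5 7 8)

Start at 0 and follow images: 0 → 6 → 1 → 0, giving the cycle (0 6 1).
Continuing from each remaining unvisited element yields (0 6 1)(2 4 9 5 7 8).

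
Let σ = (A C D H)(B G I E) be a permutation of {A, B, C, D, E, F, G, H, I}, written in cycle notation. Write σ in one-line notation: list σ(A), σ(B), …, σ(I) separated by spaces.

C G D H B F I A E

Image by image: A→C, B→G, C→D, D→H, E→B, F→F, G→I, H→A, I→E.
Listing these in domain order gives C G D H B F I A E.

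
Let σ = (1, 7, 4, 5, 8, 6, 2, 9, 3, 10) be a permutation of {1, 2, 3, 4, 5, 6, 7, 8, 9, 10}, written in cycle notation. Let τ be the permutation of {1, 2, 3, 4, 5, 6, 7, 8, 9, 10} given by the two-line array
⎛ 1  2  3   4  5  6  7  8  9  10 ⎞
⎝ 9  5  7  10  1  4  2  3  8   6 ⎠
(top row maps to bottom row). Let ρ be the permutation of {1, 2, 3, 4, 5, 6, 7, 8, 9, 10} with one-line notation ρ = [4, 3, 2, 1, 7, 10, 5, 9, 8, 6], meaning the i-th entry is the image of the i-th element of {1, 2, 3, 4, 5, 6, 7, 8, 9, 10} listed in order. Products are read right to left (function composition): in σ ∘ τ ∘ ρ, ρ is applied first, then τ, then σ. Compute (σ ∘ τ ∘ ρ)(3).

8

(σ ∘ τ ∘ ρ)(3) = σ(τ(ρ(3))). ρ(3) = 2, then τ(2) = 5, then σ(5) = 8, so the result is 8.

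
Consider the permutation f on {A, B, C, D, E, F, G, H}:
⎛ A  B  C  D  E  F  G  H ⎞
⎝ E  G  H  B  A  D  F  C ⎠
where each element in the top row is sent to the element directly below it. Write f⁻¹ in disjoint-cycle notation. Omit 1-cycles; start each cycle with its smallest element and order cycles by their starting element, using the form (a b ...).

First write f in disjoint cycles: (A E)(B G F D)(C H).
The inverse reverses every cycle; in canonical form, f⁻¹ = (A E)(B D F G)(C H).

(A E)(B D F G)(C H)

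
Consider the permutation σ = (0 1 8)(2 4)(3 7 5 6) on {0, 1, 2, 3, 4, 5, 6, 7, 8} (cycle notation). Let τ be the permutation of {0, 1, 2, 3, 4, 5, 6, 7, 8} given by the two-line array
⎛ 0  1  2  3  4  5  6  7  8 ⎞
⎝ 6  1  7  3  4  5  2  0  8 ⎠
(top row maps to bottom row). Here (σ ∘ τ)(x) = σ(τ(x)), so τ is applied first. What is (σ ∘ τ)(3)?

τ(3) = 3, then σ(3) = 7; composing gives (σ ∘ τ)(3) = 7.

7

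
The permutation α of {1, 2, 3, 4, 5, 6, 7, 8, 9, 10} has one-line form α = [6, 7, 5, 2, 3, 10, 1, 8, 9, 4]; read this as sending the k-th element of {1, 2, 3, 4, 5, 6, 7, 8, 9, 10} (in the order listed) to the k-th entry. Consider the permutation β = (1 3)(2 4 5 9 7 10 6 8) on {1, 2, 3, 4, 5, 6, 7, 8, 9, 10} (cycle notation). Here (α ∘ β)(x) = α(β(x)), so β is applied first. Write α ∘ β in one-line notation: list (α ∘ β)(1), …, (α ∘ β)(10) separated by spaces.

5 2 6 3 9 8 4 7 1 10

Chase each element through β then α: 1 → 3 → 5; 2 → 4 → 2; 3 → 1 → 6; 4 → 5 → 3; 5 → 9 → 9; 6 → 8 → 8; 7 → 10 → 4; 8 → 2 → 7; 9 → 7 → 1; 10 → 6 → 10.
Collecting the images, α ∘ β = [5 2 6 3 9 8 4 7 1 10].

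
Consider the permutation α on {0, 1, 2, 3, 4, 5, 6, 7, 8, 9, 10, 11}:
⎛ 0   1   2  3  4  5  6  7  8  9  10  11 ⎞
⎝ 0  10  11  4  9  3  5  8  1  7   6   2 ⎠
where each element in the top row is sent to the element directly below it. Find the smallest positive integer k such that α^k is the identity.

Writing α as disjoint cycles, the cycle lengths are 9, 2, 1.
The order of α is the least common multiple of its cycle lengths: lcm(9, 2) = 18.

18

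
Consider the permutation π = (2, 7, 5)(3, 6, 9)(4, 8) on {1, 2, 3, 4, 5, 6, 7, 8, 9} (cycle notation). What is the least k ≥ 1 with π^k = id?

6

The disjoint cycles have lengths 3, 3, 2, 1.
The order of π is the least common multiple of its cycle lengths: lcm(3, 3, 2) = 6.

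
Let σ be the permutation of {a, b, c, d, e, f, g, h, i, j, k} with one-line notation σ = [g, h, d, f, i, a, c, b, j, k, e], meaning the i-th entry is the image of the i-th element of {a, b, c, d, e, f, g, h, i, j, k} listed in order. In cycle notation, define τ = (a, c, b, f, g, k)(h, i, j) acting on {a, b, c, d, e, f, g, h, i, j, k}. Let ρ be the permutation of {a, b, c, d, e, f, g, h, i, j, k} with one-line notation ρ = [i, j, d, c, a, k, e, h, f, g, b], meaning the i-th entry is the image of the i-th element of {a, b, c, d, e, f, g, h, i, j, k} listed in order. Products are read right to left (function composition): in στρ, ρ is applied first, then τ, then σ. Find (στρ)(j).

e

Chase j: ρ(j) = g; τ(g) = k; σ(k) = e. Hence (στρ)(j) = e.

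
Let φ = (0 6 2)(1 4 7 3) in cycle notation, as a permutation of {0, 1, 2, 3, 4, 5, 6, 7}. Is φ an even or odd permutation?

The cycle lengths are 4, 3, 1.
A cycle of length ℓ contributes ℓ−1 transpositions, so φ is a product of 3 + 2 = 5 transpositions — odd.

odd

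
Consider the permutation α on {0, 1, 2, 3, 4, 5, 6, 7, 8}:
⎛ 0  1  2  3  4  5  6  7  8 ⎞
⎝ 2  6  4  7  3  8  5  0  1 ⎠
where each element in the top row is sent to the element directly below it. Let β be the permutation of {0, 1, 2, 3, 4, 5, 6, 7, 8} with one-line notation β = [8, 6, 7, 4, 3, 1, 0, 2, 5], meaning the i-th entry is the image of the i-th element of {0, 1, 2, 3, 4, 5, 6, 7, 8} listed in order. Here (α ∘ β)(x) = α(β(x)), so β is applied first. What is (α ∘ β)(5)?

(α ∘ β)(5) = α(β(5)). β(5) = 1, then α(1) = 6. So (α ∘ β)(5) = 6.

6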